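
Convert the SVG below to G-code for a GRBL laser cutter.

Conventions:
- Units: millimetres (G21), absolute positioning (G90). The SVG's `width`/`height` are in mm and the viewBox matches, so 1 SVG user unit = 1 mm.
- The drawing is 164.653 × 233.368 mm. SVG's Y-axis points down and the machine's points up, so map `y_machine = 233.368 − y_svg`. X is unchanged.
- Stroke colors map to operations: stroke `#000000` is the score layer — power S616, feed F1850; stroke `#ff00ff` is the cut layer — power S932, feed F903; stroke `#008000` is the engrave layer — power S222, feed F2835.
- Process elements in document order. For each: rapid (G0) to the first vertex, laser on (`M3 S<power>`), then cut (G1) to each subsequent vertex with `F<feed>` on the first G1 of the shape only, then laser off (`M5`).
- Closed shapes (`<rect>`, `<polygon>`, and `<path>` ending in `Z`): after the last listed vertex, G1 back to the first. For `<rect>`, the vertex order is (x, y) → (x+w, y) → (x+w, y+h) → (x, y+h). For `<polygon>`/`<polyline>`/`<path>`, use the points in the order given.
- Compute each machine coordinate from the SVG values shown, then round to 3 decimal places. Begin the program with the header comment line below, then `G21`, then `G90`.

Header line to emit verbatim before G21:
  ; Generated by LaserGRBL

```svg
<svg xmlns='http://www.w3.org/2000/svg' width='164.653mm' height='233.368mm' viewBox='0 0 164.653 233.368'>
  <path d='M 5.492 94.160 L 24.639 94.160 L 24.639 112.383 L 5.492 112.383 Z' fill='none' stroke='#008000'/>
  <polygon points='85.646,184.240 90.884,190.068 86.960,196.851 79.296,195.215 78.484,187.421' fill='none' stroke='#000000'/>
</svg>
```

viewBox `0 0 164.653 233.368` with mm width/height → 1 unit = 1 mm. Flip: y_m = 233.368 − y_svg.

**Shape 1** — `<path>` rectangle, stroke `#008000` → engrave (S222, F2835). Machine vertices: (5.492,139.208) → (24.639,139.208) → (24.639,120.985) → (5.492,120.985) → (5.492,139.208). Closed: final G1 returns to the first vertex.

**Shape 2** — `<polygon>` regular polygon, stroke `#000000` → score (S616, F1850). Machine vertices: (85.646,49.128) → (90.884,43.300) → (86.960,36.517) → (79.296,38.153) → (78.484,45.947) → (85.646,49.128). Closed: final G1 returns to the first vertex.

; Generated by LaserGRBL
G21
G90
G0 X5.492 Y139.208
M3 S222
G1 X24.639 Y139.208 F2835
G1 X24.639 Y120.985
G1 X5.492 Y120.985
G1 X5.492 Y139.208
M5
G0 X85.646 Y49.128
M3 S616
G1 X90.884 Y43.300 F1850
G1 X86.960 Y36.517
G1 X79.296 Y38.153
G1 X78.484 Y45.947
G1 X85.646 Y49.128
M5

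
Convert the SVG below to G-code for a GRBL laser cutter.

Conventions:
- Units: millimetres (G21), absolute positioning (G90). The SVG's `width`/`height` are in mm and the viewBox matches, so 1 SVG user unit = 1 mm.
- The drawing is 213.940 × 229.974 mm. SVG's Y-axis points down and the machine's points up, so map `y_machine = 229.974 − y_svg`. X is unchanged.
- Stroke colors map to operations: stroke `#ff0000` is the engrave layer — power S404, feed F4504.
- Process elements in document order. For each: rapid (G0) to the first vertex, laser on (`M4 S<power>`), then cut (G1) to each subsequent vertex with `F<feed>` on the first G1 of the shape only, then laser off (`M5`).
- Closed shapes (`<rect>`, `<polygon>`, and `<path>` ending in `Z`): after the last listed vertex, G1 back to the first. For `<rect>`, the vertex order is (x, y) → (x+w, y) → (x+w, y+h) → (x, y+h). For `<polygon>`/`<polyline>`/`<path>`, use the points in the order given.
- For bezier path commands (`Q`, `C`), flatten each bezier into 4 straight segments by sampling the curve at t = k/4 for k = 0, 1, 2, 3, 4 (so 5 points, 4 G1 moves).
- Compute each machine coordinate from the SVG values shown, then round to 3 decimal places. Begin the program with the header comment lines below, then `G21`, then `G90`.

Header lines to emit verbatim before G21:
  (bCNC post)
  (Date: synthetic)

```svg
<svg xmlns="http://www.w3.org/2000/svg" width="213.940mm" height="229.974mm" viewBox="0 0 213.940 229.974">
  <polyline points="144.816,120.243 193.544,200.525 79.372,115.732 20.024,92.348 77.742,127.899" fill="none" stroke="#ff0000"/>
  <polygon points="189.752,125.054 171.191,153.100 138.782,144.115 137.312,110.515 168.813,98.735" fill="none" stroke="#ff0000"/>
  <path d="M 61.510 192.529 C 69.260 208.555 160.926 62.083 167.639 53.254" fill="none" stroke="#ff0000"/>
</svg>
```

1 u = 1 mm; y_m = 229.974 − y.

[1] `<polyline>` open polyline, #ff0000→engrave S404 F4504: (144.816,109.731) → (193.544,29.449) → (79.372,114.242) → (20.024,137.626) → (77.742,102.075)

[2] `<polygon>` regular polygon, #ff0000→engrave S404 F4504: (189.752,104.920) → (171.191,76.874) → (138.782,85.859) → (137.312,119.459) → (168.813,131.239) → (189.752,104.920) (closed)

[3] `<path>` cubic bezier, #ff0000→engrave S404 F4504: (61.510,37.445) → (80.418,51.204) → (114.963,97.762) → (149.314,148.980) → (167.639,176.720)

(bCNC post)
(Date: synthetic)
G21
G90
G0 X144.816 Y109.731
M4 S404
G1 X193.544 Y29.449 F4504
G1 X79.372 Y114.242
G1 X20.024 Y137.626
G1 X77.742 Y102.075
M5
G0 X189.752 Y104.920
M4 S404
G1 X171.191 Y76.874 F4504
G1 X138.782 Y85.859
G1 X137.312 Y119.459
G1 X168.813 Y131.239
G1 X189.752 Y104.920
M5
G0 X61.510 Y37.445
M4 S404
G1 X80.418 Y51.204 F4504
G1 X114.963 Y97.762
G1 X149.314 Y148.980
G1 X167.639 Y176.720
M5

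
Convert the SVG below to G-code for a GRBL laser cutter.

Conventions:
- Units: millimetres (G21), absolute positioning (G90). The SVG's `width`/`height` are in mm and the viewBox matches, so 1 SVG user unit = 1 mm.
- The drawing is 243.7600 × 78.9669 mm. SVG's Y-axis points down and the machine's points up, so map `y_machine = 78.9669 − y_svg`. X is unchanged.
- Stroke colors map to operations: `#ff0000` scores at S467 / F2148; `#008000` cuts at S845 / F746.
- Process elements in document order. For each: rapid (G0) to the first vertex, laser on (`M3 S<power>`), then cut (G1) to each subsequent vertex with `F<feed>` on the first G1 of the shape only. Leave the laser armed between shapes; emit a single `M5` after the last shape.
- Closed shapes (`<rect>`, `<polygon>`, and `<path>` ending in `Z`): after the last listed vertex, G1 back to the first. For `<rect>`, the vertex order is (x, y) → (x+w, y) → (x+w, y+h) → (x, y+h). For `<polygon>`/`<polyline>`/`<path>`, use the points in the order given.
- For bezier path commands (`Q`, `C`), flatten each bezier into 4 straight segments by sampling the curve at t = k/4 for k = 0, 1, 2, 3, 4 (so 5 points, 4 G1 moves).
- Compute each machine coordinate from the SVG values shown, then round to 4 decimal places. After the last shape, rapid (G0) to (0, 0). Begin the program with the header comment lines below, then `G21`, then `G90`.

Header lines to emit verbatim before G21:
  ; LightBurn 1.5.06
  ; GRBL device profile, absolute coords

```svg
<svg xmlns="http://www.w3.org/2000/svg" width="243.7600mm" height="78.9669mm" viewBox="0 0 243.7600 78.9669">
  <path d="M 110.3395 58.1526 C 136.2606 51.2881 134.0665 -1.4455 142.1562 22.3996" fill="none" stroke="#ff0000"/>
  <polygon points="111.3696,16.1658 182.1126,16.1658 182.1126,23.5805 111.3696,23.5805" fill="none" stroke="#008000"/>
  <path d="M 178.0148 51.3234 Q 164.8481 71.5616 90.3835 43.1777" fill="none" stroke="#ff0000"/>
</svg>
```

Since the viewBox matches the mm dimensions, user units are millimetres directly. The only transform is the Y-flip y_m = 78.9669 − y_svg.

Shape 1 is a cubic bezier drawn with `<path>`. Its stroke #ff0000 means score at S467, F2148. After flipping Y the toolpath is (110.3395,20.8143) → (125.1087,32.6499) → (132.9346,50.2069) → (137.4172,62.0059) → (142.1562,56.5673).

Shape 2 is a rectangle drawn with `<polygon>`. Its stroke #008000 means cut at S845, F746. After flipping Y the toolpath is (111.3696,62.8011) → (182.1126,62.8011) → (182.1126,55.3864) → (111.3696,55.3864) → (111.3696,62.8011), returning to the start.

Shape 3 is a quadratic bezier drawn with `<path>`. Its stroke #ff0000 means score at S467, F2148. After flipping Y the toolpath is (178.0148,27.6435) → (167.6003,20.5633) → (149.5236,19.5608) → (123.7847,24.6361) → (90.3835,35.7892).

; LightBurn 1.5.06
; GRBL device profile, absolute coords
G21
G90
G0 X110.3395 Y20.8143
M3 S467
G1 X125.1087 Y32.6499 F2148
G1 X132.9346 Y50.2069
G1 X137.4172 Y62.0059
G1 X142.1562 Y56.5673
G0 X111.3696 Y62.8011
M3 S845
G1 X182.1126 Y62.8011 F746
G1 X182.1126 Y55.3864
G1 X111.3696 Y55.3864
G1 X111.3696 Y62.8011
G0 X178.0148 Y27.6435
M3 S467
G1 X167.6003 Y20.5633 F2148
G1 X149.5236 Y19.5608
G1 X123.7847 Y24.6361
G1 X90.3835 Y35.7892
M5
G0 X0.0000 Y0.0000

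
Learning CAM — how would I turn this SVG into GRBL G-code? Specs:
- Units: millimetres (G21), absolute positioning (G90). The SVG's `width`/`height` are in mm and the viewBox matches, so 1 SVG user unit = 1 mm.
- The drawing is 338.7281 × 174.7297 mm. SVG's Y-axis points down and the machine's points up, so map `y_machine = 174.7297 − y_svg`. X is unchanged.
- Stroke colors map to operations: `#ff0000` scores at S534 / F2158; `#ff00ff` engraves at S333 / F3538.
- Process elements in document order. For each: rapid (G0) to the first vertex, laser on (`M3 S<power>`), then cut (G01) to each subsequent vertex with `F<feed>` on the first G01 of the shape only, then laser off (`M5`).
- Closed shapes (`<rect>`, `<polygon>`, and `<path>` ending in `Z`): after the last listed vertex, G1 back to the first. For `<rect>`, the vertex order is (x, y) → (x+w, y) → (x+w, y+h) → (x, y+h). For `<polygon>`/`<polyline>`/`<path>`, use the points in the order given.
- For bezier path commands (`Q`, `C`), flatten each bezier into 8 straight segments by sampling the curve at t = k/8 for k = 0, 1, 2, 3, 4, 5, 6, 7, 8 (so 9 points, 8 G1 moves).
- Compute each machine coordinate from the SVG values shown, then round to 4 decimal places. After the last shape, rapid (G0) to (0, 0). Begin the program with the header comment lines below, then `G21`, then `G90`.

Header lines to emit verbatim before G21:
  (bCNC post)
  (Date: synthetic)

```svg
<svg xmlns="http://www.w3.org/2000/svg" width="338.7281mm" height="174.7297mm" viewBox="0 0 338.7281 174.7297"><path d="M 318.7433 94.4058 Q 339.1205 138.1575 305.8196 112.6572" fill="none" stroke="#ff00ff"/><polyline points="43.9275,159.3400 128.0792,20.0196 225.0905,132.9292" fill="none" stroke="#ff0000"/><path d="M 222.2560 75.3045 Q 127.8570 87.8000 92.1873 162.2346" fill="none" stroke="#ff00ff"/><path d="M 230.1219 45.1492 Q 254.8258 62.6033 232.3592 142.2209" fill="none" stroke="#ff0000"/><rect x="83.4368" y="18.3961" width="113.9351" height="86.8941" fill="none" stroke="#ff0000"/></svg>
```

(bCNC post)
(Date: synthetic)
G21
G90
G0 X318.7433 Y80.3239
M3 S333
G01 X322.9989 Y70.4680 F3538
G01 X325.5770 Y62.7763
G01 X326.4777 Y57.2487
G01 X325.7010 Y53.8852
G01 X323.2468 Y52.6858
G01 X319.1152 Y53.6506
G01 X313.3061 Y56.7795
G01 X305.8196 Y62.0725
M5
G0 X43.9275 Y15.3897
M3 S534
G01 X128.0792 Y154.7101 F2158
G01 X225.0905 Y41.8005
M5
G0 X222.2560 Y99.4252
M3 S333
G01 X199.5739 Y95.3335 F3538
G01 X178.7271 Y89.3063
G01 X159.7156 Y81.3434
G01 X142.5393 Y71.4449
G01 X127.1984 Y59.6109
G01 X113.6927 Y45.8412
G01 X102.0224 Y30.1360
G01 X92.1873 Y12.4951
M5
G0 X230.1219 Y129.5805
M3 S534
G01 X235.5608 Y124.2457 F2158
G01 X239.5257 Y116.9682
G01 X242.0165 Y107.7482
G01 X243.0332 Y96.5855
G01 X242.5758 Y83.4803
G01 X240.6443 Y68.4324
G01 X237.2388 Y51.4419
G01 X232.3592 Y32.5088
M5
G0 X83.4368 Y156.3336
M3 S534
G01 X197.3719 Y156.3336 F2158
G01 X197.3719 Y69.4395
G01 X83.4368 Y69.4395
G01 X83.4368 Y156.3336
M5
G0 X0.0000 Y0.0000

Since the viewBox matches the mm dimensions, user units are millimetres directly. The only transform is the Y-flip y_m = 174.7297 − y_svg.

Shape 1 is a quadratic bezier drawn with `<path>`. Its stroke #ff00ff means engrave at S333, F3538. After flipping Y the toolpath is (318.7433,80.3239) → (322.9989,70.4680) → (325.5770,62.7763) → (326.4777,57.2487) → (325.7010,53.8852) → (323.2468,52.6858) → (319.1152,53.6506) → (313.3061,56.7795) → (305.8196,62.0725).

Shape 2 is a open polyline drawn with `<polyline>`. Its stroke #ff0000 means score at S534, F2158. After flipping Y the toolpath is (43.9275,15.3897) → (128.0792,154.7101) → (225.0905,41.8005).

Shape 3 is a quadratic bezier drawn with `<path>`. Its stroke #ff00ff means engrave at S333, F3538. After flipping Y the toolpath is (222.2560,99.4252) → (199.5739,95.3335) → (178.7271,89.3063) → (159.7156,81.3434) → (142.5393,71.4449) → (127.1984,59.6109) → (113.6927,45.8412) → (102.0224,30.1360) → (92.1873,12.4951).

Shape 4 is a quadratic bezier drawn with `<path>`. Its stroke #ff0000 means score at S534, F2158. After flipping Y the toolpath is (230.1219,129.5805) → (235.5608,124.2457) → (239.5257,116.9682) → (242.0165,107.7482) → (243.0332,96.5855) → (242.5758,83.4803) → (240.6443,68.4324) → (237.2388,51.4419) → (232.3592,32.5088).

Shape 5 is a rectangle drawn with `<rect>`. Its stroke #ff0000 means score at S534, F2158. After flipping Y the toolpath is (83.4368,156.3336) → (197.3719,156.3336) → (197.3719,69.4395) → (83.4368,69.4395) → (83.4368,156.3336), returning to the start.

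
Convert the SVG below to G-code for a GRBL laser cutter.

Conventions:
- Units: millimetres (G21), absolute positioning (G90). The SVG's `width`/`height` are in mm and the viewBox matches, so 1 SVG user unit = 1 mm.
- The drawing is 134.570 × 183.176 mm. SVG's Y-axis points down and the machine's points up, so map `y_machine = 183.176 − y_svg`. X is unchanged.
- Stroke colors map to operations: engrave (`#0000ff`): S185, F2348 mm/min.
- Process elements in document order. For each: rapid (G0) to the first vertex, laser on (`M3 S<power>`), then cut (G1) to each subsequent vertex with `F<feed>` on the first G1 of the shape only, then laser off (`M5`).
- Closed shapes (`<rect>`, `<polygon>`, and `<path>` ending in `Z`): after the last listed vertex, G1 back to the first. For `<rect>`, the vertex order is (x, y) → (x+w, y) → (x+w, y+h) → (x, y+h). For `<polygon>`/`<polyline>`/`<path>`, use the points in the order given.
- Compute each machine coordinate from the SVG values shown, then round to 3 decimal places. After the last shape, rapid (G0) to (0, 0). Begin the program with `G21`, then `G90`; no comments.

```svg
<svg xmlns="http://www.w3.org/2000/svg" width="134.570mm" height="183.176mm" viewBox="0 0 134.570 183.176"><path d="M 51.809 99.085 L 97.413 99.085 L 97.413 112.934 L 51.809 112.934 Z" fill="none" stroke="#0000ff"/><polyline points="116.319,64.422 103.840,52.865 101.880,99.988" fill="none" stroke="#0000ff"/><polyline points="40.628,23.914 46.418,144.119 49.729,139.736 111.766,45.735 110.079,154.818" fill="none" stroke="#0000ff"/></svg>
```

viewBox `0 0 134.570 183.176` with mm width/height → 1 unit = 1 mm. Flip: y_m = 183.176 − y_svg.

**Shape 1** — `<path>` rectangle, stroke `#0000ff` → engrave (S185, F2348). Machine vertices: (51.809,84.091) → (97.413,84.091) → (97.413,70.242) → (51.809,70.242) → (51.809,84.091). Closed: final G1 returns to the first vertex.

**Shape 2** — `<polyline>` open polyline, stroke `#0000ff` → engrave (S185, F2348). Machine vertices: (116.319,118.754) → (103.840,130.311) → (101.880,83.188). Open path.

**Shape 3** — `<polyline>` open polyline, stroke `#0000ff` → engrave (S185, F2348). Machine vertices: (40.628,159.262) → (46.418,39.057) → (49.729,43.440) → (111.766,137.441) → (110.079,28.358). Open path.

G21
G90
G0 X51.809 Y84.091
M3 S185
G1 X97.413 Y84.091 F2348
G1 X97.413 Y70.242
G1 X51.809 Y70.242
G1 X51.809 Y84.091
M5
G0 X116.319 Y118.754
M3 S185
G1 X103.840 Y130.311 F2348
G1 X101.880 Y83.188
M5
G0 X40.628 Y159.262
M3 S185
G1 X46.418 Y39.057 F2348
G1 X49.729 Y43.440
G1 X111.766 Y137.441
G1 X110.079 Y28.358
M5
G0 X0.000 Y0.000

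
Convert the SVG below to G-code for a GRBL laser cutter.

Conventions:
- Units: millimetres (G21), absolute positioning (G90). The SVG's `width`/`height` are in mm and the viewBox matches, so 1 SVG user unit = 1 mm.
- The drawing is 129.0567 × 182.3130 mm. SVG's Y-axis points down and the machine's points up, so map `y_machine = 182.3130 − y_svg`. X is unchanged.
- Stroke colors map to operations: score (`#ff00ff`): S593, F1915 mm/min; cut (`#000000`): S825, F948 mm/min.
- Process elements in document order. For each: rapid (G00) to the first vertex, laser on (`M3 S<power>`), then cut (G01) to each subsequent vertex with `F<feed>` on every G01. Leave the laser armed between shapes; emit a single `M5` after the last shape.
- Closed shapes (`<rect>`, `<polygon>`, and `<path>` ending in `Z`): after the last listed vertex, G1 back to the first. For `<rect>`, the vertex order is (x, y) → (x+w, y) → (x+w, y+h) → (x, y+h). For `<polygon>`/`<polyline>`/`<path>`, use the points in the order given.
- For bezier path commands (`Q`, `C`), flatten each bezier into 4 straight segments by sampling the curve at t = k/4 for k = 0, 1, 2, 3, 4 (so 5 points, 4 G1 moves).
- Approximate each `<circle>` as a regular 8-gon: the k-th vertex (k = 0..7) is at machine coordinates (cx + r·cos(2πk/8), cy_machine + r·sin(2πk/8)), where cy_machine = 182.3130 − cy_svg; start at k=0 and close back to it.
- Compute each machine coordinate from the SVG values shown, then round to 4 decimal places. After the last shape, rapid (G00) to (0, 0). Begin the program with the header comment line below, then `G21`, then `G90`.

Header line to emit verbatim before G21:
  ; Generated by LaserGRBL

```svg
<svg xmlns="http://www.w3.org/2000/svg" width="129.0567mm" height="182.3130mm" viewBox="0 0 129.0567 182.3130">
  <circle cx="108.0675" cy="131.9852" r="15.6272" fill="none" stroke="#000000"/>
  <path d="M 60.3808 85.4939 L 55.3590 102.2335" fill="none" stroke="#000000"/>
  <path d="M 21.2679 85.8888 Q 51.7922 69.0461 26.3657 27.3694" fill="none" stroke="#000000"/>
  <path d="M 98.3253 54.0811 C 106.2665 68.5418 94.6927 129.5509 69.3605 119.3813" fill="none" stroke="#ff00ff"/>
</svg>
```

; Generated by LaserGRBL
G21
G90
G00 X123.6947 Y50.3278
M3 S825
G01 X119.1176 Y61.3779 F948
G01 X108.0675 Y65.9550 F948
G01 X97.0174 Y61.3779 F948
G01 X92.4403 Y50.3278 F948
G01 X97.0174 Y39.2777 F948
G01 X108.0675 Y34.7006 F948
G01 X119.1176 Y39.2777 F948
G01 X123.6947 Y50.3278 F948
G00 X60.3808 Y96.8191
M3 S825
G01 X55.3590 Y80.0795 F948
G00 X21.2679 Y96.4242
M3 S825
G01 X33.0331 Y106.3977 F948
G01 X37.8045 Y119.4754 F948
G01 X35.5820 Y135.6574 F948
G01 X26.3657 Y154.9436 F948
G00 X98.3253 Y128.2319
M3 S593
G01 X100.7121 Y110.4980 F1915
G01 X96.3204 Y86.3454 F1915
G01 X85.6900 Y66.8110 F1915
G01 X69.3605 Y62.9317 F1915
M5
G00 X0.0000 Y0.0000

Since the viewBox matches the mm dimensions, user units are millimetres directly. The only transform is the Y-flip y_m = 182.3130 − y_svg.

Shape 1 is a circle drawn with `<circle>`. Its stroke #000000 means cut at S825, F948. After flipping Y the toolpath is (123.6947,50.3278) → (119.1176,61.3779) → (108.0675,65.9550) → (97.0174,61.3779) → (92.4403,50.3278) → (97.0174,39.2777) → (108.0675,34.7006) → (119.1176,39.2777) → (123.6947,50.3278), returning to the start.

Shape 2 is a line segment drawn with `<path>`. Its stroke #000000 means cut at S825, F948. After flipping Y the toolpath is (60.3808,96.8191) → (55.3590,80.0795).

Shape 3 is a quadratic bezier drawn with `<path>`. Its stroke #000000 means cut at S825, F948. After flipping Y the toolpath is (21.2679,96.4242) → (33.0331,106.3977) → (37.8045,119.4754) → (35.5820,135.6574) → (26.3657,154.9436).

Shape 4 is a cubic bezier drawn with `<path>`. Its stroke #ff00ff means score at S593, F1915. After flipping Y the toolpath is (98.3253,128.2319) → (100.7121,110.4980) → (96.3204,86.3454) → (85.6900,66.8110) → (69.3605,62.9317).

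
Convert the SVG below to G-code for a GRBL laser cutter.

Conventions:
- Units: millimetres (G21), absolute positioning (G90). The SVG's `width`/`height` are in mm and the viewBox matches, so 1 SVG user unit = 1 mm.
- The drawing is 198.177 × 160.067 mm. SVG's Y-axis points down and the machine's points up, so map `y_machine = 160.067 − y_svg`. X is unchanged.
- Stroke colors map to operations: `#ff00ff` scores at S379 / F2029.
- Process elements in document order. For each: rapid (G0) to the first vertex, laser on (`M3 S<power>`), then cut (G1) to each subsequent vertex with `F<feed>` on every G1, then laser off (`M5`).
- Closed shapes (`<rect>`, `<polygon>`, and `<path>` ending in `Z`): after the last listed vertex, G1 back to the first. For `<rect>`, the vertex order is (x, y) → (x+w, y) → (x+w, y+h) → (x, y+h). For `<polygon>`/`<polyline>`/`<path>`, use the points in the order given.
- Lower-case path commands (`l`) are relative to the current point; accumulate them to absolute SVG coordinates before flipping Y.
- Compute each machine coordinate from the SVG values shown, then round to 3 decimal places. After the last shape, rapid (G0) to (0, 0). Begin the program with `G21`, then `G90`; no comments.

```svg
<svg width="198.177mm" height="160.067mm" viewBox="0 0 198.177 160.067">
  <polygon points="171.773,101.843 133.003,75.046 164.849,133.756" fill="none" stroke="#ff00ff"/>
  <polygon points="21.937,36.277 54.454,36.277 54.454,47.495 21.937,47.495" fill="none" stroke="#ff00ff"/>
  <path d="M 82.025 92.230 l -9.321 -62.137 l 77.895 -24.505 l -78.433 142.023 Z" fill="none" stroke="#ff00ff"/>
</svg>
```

1 u = 1 mm; y_m = 160.067 − y.

[1] `<polygon>` closed polygon, #ff00ff→score S379 F2029: (171.773,58.224) → (133.003,85.021) → (164.849,26.311) → (171.773,58.224) (closed)

[2] `<polygon>` rectangle, #ff00ff→score S379 F2029: (21.937,123.790) → (54.454,123.790) → (54.454,112.572) → (21.937,112.572) → (21.937,123.790) (closed)

[3] `<path>` closed polygon, #ff00ff→score S379 F2029: (82.025,67.837) → (72.704,129.974) → (150.599,154.479) → (72.166,12.456) → (82.025,67.837) (closed)

G21
G90
G0 X171.773 Y58.224
M3 S379
G1 X133.003 Y85.021 F2029
G1 X164.849 Y26.311 F2029
G1 X171.773 Y58.224 F2029
M5
G0 X21.937 Y123.790
M3 S379
G1 X54.454 Y123.790 F2029
G1 X54.454 Y112.572 F2029
G1 X21.937 Y112.572 F2029
G1 X21.937 Y123.790 F2029
M5
G0 X82.025 Y67.837
M3 S379
G1 X72.704 Y129.974 F2029
G1 X150.599 Y154.479 F2029
G1 X72.166 Y12.456 F2029
G1 X82.025 Y67.837 F2029
M5
G0 X0.000 Y0.000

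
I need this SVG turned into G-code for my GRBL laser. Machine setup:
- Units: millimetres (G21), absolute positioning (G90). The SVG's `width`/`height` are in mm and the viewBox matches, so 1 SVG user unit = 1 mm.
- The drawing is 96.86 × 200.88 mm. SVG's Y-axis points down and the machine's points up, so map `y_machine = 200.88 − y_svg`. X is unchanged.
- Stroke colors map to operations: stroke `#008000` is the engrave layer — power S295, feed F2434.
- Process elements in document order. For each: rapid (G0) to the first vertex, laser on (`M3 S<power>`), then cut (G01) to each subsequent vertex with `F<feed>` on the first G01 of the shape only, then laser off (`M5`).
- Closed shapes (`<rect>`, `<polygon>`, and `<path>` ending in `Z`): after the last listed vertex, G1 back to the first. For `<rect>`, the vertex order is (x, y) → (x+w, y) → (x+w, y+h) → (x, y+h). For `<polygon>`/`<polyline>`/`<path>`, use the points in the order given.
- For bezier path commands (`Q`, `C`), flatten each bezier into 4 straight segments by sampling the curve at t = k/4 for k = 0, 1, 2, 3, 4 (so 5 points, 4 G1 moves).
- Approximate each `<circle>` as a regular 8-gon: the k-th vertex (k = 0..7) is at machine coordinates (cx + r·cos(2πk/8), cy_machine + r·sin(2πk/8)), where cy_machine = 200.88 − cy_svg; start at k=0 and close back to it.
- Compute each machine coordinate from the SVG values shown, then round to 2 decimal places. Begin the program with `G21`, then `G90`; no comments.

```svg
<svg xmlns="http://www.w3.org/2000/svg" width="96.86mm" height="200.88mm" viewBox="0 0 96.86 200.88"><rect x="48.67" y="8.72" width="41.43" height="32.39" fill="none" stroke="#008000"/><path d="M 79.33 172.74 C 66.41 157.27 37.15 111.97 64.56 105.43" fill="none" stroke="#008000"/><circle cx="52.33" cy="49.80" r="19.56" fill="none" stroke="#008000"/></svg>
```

1 u = 1 mm; y_m = 200.88 − y.

[1] `<rect>` rectangle, #008000→engrave S295 F2434: (48.67,192.16) → (90.10,192.16) → (90.10,159.77) → (48.67,159.77) → (48.67,192.16) (closed)

[2] `<path>` cubic bezier, #008000→engrave S295 F2434: (79.33,28.14) → (67.72,44.26) → (56.82,65.14) → (53.49,84.35) → (64.56,95.45)

[3] `<circle>` circle, #008000→engrave S295 F2434: (71.89,151.08) → (66.16,164.91) → (52.33,170.64) → (38.50,164.91) → (32.77,151.08) → (38.50,137.25) → (52.33,131.52) → (66.16,137.25) → (71.89,151.08) (closed)

G21
G90
G0 X48.67 Y192.16
M3 S295
G01 X90.10 Y192.16 F2434
G01 X90.10 Y159.77
G01 X48.67 Y159.77
G01 X48.67 Y192.16
M5
G0 X79.33 Y28.14
M3 S295
G01 X67.72 Y44.26 F2434
G01 X56.82 Y65.14
G01 X53.49 Y84.35
G01 X64.56 Y95.45
M5
G0 X71.89 Y151.08
M3 S295
G01 X66.16 Y164.91 F2434
G01 X52.33 Y170.64
G01 X38.50 Y164.91
G01 X32.77 Y151.08
G01 X38.50 Y137.25
G01 X52.33 Y131.52
G01 X66.16 Y137.25
G01 X71.89 Y151.08
M5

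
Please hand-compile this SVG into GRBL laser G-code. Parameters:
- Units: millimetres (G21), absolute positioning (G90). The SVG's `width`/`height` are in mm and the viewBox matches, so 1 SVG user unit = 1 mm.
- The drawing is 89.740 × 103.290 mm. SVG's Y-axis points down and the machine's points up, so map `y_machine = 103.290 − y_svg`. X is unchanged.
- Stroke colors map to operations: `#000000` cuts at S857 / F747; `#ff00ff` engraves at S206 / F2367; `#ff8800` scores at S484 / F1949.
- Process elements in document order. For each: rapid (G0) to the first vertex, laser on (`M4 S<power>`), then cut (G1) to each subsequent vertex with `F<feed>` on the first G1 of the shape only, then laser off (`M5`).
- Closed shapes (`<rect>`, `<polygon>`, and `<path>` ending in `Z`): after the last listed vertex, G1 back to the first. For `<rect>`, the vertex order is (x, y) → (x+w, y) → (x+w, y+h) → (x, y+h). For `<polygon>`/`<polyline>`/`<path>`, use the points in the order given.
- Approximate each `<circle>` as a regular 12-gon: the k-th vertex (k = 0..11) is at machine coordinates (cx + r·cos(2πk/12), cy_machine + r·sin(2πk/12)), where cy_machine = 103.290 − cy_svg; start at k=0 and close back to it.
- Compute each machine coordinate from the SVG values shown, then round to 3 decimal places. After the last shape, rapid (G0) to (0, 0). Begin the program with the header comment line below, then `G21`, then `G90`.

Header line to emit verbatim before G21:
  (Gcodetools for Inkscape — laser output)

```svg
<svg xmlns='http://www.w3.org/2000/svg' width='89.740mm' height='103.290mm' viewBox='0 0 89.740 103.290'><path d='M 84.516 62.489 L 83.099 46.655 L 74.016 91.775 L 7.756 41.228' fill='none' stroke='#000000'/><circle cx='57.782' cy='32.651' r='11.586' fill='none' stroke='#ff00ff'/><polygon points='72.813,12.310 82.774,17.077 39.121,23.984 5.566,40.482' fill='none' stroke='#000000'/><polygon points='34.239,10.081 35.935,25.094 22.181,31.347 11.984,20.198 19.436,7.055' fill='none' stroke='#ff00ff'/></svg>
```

(Gcodetools for Inkscape — laser output)
G21
G90
G0 X84.516 Y40.801
M4 S857
G1 X83.099 Y56.635 F747
G1 X74.016 Y11.515
G1 X7.756 Y62.062
M5
G0 X69.368 Y70.639
M4 S206
G1 X67.816 Y76.432 F2367
G1 X63.575 Y80.673
G1 X57.782 Y82.225
G1 X51.989 Y80.673
G1 X47.748 Y76.432
G1 X46.196 Y70.639
G1 X47.748 Y64.846
G1 X51.989 Y60.605
G1 X57.782 Y59.053
G1 X63.575 Y60.605
G1 X67.816 Y64.846
G1 X69.368 Y70.639
M5
G0 X72.813 Y90.980
M4 S857
G1 X82.774 Y86.213 F747
G1 X39.121 Y79.306
G1 X5.566 Y62.808
G1 X72.813 Y90.980
M5
G0 X34.239 Y93.209
M4 S206
G1 X35.935 Y78.196 F2367
G1 X22.181 Y71.943
G1 X11.984 Y83.092
G1 X19.436 Y96.235
G1 X34.239 Y93.209
M5
G0 X0.000 Y0.000

1 u = 1 mm; y_m = 103.290 − y.

[1] `<path>` open polyline, #000000→cut S857 F747: (84.516,40.801) → (83.099,56.635) → (74.016,11.515) → (7.756,62.062)

[2] `<circle>` circle, #ff00ff→engrave S206 F2367: (69.368,70.639) → (67.816,76.432) → (63.575,80.673) → (57.782,82.225) → (51.989,80.673) → (47.748,76.432) → (46.196,70.639) → (47.748,64.846) → (51.989,60.605) → (57.782,59.053) → (63.575,60.605) → (67.816,64.846) → (69.368,70.639) (closed)

[3] `<polygon>` closed polygon, #000000→cut S857 F747: (72.813,90.980) → (82.774,86.213) → (39.121,79.306) → (5.566,62.808) → (72.813,90.980) (closed)

[4] `<polygon>` regular polygon, #ff00ff→engrave S206 F2367: (34.239,93.209) → (35.935,78.196) → (22.181,71.943) → (11.984,83.092) → (19.436,96.235) → (34.239,93.209) (closed)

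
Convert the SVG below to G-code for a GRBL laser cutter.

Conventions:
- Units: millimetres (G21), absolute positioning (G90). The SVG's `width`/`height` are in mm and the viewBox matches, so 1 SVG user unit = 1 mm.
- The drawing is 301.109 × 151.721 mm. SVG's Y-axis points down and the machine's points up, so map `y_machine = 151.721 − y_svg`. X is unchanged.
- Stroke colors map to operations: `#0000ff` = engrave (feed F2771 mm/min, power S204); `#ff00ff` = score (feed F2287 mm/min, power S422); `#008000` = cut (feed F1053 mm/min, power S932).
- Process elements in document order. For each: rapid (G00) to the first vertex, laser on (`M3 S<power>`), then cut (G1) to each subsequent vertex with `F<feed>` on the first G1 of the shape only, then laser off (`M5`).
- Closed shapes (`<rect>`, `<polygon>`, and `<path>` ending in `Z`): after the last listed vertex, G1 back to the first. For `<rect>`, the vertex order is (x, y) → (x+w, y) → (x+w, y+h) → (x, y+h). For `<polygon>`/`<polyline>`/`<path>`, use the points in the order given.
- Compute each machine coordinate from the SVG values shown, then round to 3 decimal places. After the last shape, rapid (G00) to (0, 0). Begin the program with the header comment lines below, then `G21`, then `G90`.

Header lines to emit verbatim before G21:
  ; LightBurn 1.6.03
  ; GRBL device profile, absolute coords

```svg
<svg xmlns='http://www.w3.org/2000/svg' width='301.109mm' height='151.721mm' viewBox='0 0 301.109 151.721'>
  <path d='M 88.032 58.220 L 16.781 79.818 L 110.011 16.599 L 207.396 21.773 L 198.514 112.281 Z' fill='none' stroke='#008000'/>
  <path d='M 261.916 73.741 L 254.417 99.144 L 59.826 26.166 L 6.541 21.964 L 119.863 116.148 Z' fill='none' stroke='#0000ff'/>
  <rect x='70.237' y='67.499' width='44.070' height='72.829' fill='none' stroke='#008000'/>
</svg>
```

Since the viewBox matches the mm dimensions, user units are millimetres directly. The only transform is the Y-flip y_m = 151.721 − y_svg.

Shape 1 is a closed polygon drawn with `<path>`. Its stroke #008000 means cut at S932, F1053. After flipping Y the toolpath is (88.032,93.501) → (16.781,71.903) → (110.011,135.122) → (207.396,129.948) → (198.514,39.440) → (88.032,93.501), returning to the start.

Shape 2 is a closed polygon drawn with `<path>`. Its stroke #0000ff means engrave at S204, F2771. After flipping Y the toolpath is (261.916,77.980) → (254.417,52.577) → (59.826,125.555) → (6.541,129.757) → (119.863,35.573) → (261.916,77.980), returning to the start.

Shape 3 is a rectangle drawn with `<rect>`. Its stroke #008000 means cut at S932, F1053. After flipping Y the toolpath is (70.237,84.222) → (114.307,84.222) → (114.307,11.393) → (70.237,11.393) → (70.237,84.222), returning to the start.

; LightBurn 1.6.03
; GRBL device profile, absolute coords
G21
G90
G00 X88.032 Y93.501
M3 S932
G1 X16.781 Y71.903 F1053
G1 X110.011 Y135.122
G1 X207.396 Y129.948
G1 X198.514 Y39.440
G1 X88.032 Y93.501
M5
G00 X261.916 Y77.980
M3 S204
G1 X254.417 Y52.577 F2771
G1 X59.826 Y125.555
G1 X6.541 Y129.757
G1 X119.863 Y35.573
G1 X261.916 Y77.980
M5
G00 X70.237 Y84.222
M3 S932
G1 X114.307 Y84.222 F1053
G1 X114.307 Y11.393
G1 X70.237 Y11.393
G1 X70.237 Y84.222
M5
G00 X0.000 Y0.000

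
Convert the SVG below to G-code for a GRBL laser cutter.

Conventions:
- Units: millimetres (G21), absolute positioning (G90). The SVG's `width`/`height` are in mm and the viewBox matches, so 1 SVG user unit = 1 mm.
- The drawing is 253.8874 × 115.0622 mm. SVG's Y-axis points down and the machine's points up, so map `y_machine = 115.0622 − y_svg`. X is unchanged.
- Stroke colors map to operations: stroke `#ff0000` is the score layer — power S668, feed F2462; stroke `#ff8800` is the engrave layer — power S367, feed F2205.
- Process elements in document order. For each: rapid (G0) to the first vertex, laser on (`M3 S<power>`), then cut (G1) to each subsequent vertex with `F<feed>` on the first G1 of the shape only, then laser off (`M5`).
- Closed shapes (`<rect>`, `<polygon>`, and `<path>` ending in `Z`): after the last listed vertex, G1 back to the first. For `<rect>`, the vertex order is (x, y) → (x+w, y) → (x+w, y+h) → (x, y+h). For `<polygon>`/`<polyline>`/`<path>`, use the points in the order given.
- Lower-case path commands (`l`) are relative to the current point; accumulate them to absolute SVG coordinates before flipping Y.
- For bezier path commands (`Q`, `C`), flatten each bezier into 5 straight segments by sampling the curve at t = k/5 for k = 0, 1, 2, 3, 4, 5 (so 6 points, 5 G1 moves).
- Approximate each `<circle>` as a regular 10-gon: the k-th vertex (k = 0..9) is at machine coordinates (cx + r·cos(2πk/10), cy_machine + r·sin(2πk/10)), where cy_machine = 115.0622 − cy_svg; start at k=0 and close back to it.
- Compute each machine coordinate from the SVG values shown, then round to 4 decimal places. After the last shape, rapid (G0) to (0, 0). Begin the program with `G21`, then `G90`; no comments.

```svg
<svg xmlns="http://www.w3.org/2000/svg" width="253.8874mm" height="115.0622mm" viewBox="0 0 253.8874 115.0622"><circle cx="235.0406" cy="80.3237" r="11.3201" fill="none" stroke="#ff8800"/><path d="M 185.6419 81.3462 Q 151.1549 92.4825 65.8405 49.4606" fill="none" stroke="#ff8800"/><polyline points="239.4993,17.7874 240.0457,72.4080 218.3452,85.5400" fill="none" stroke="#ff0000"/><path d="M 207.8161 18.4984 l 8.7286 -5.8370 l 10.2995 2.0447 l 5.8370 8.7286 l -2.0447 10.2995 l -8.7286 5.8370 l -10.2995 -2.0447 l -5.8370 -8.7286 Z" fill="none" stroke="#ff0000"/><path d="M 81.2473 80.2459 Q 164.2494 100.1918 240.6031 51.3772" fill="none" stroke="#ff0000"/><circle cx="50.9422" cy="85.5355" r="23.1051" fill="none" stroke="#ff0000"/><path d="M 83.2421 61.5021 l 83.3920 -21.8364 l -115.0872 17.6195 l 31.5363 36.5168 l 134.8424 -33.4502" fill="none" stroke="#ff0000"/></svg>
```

viewBox `0 0 253.8874 115.0622` with mm width/height → 1 unit = 1 mm. Flip: y_m = 115.0622 − y_svg.

**Shape 1** — `<circle>` circle, stroke `#ff8800` → engrave (S367, F2205). Machine vertices: (246.3607,34.7385) → (244.1988,41.3923) → (238.5387,45.5046) → (231.5425,45.5046) → (225.8824,41.3923) → (223.7205,34.7385) → (225.8824,28.0847) → (231.5425,23.9724) → (238.5387,23.9724) → (244.1988,28.0847) → (246.3607,34.7385). Closed: final G1 returns to the first vertex.

**Shape 2** — `<path>` quadratic bezier, stroke `#ff8800` → engrave (S367, F2205). Control points (SVG): P0=(185.6419,81.3462), P1=(151.1549,92.4825), P2=(65.8405,49.4606); sampled at t=k/5. Machine vertices: (185.6419,33.7160) → (169.8140,31.4278) → (149.9199,33.4723) → (125.9596,39.8494) → (97.9332,50.5592) → (65.8405,65.6016). Open path.

**Shape 3** — `<polyline>` open polyline, stroke `#ff0000` → score (S668, F2462). Machine vertices: (239.4993,97.2748) → (240.0457,42.6542) → (218.3452,29.5222). Open path.

**Shape 4** — `<path>` regular polygon, stroke `#ff0000` → score (S668, F2462). Machine vertices: (207.8161,96.5638) → (216.5447,102.4008) → (226.8442,100.3561) → (232.6812,91.6275) → (230.6365,81.3280) → (221.9079,75.4910) → (211.6084,77.5357) → (205.7714,86.2643) → (207.8161,96.5638). Closed: final G1 returns to the first vertex.

**Shape 5** — `<path>` quadratic bezier, stroke `#ff0000` → score (S668, F2462). Control points (SVG): P0=(81.2473,80.2459), P1=(164.2494,100.1918), P2=(240.6031,51.3772); sampled at t=k/5. Machine vertices: (81.2473,34.8163) → (114.1822,29.5884) → (146.5852,29.8613) → (178.4564,35.6350) → (209.7957,46.9096) → (240.6031,63.6850). Open path.

**Shape 6** — `<circle>` circle, stroke `#ff0000` → score (S668, F2462). Machine vertices: (74.0473,29.5267) → (69.6346,43.1075) → (58.0821,51.5010) → (43.8023,51.5010) → (32.2498,43.1075) → (27.8371,29.5267) → (32.2498,15.9459) → (43.8023,7.5524) → (58.0821,7.5524) → (69.6346,15.9459) → (74.0473,29.5267). Closed: final G1 returns to the first vertex.

**Shape 7** — `<path>` open polyline, stroke `#ff0000` → score (S668, F2462). Machine vertices: (83.2421,53.5601) → (166.6341,75.3965) → (51.5469,57.7770) → (83.0832,21.2602) → (217.9256,54.7104). Open path.

G21
G90
G0 X246.3607 Y34.7385
M3 S367
G1 X244.1988 Y41.3923 F2205
G1 X238.5387 Y45.5046
G1 X231.5425 Y45.5046
G1 X225.8824 Y41.3923
G1 X223.7205 Y34.7385
G1 X225.8824 Y28.0847
G1 X231.5425 Y23.9724
G1 X238.5387 Y23.9724
G1 X244.1988 Y28.0847
G1 X246.3607 Y34.7385
M5
G0 X185.6419 Y33.7160
M3 S367
G1 X169.8140 Y31.4278 F2205
G1 X149.9199 Y33.4723
G1 X125.9596 Y39.8494
G1 X97.9332 Y50.5592
G1 X65.8405 Y65.6016
M5
G0 X239.4993 Y97.2748
M3 S668
G1 X240.0457 Y42.6542 F2462
G1 X218.3452 Y29.5222
M5
G0 X207.8161 Y96.5638
M3 S668
G1 X216.5447 Y102.4008 F2462
G1 X226.8442 Y100.3561
G1 X232.6812 Y91.6275
G1 X230.6365 Y81.3280
G1 X221.9079 Y75.4910
G1 X211.6084 Y77.5357
G1 X205.7714 Y86.2643
G1 X207.8161 Y96.5638
M5
G0 X81.2473 Y34.8163
M3 S668
G1 X114.1822 Y29.5884 F2462
G1 X146.5852 Y29.8613
G1 X178.4564 Y35.6350
G1 X209.7957 Y46.9096
G1 X240.6031 Y63.6850
M5
G0 X74.0473 Y29.5267
M3 S668
G1 X69.6346 Y43.1075 F2462
G1 X58.0821 Y51.5010
G1 X43.8023 Y51.5010
G1 X32.2498 Y43.1075
G1 X27.8371 Y29.5267
G1 X32.2498 Y15.9459
G1 X43.8023 Y7.5524
G1 X58.0821 Y7.5524
G1 X69.6346 Y15.9459
G1 X74.0473 Y29.5267
M5
G0 X83.2421 Y53.5601
M3 S668
G1 X166.6341 Y75.3965 F2462
G1 X51.5469 Y57.7770
G1 X83.0832 Y21.2602
G1 X217.9256 Y54.7104
M5
G0 X0.0000 Y0.0000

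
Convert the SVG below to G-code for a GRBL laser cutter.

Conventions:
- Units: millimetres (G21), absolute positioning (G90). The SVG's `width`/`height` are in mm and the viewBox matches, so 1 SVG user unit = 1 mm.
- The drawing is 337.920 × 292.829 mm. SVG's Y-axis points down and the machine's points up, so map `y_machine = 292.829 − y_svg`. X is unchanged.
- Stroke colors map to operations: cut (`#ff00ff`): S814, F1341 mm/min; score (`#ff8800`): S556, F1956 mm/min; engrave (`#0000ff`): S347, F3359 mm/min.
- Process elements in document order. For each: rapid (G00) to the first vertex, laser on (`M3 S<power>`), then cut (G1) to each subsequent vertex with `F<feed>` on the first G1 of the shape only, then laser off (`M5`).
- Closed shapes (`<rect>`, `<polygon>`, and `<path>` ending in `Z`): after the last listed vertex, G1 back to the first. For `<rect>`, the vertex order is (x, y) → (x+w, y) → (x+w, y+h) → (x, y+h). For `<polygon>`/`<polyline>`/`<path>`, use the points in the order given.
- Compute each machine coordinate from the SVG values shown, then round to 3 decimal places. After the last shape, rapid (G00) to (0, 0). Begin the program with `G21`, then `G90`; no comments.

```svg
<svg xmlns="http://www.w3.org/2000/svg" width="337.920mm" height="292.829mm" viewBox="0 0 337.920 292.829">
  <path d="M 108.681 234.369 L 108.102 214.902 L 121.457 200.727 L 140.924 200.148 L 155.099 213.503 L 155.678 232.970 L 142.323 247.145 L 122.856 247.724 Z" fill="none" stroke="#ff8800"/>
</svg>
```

G21
G90
G00 X108.681 Y58.460
M3 S556
G1 X108.102 Y77.927 F1956
G1 X121.457 Y92.102
G1 X140.924 Y92.681
G1 X155.099 Y79.326
G1 X155.678 Y59.859
G1 X142.323 Y45.684
G1 X122.856 Y45.105
G1 X108.681 Y58.460
M5
G00 X0.000 Y0.000

viewBox `0 0 337.920 292.829` with mm width/height → 1 unit = 1 mm. Flip: y_m = 292.829 − y_svg.

**Shape 1** — `<path>` regular polygon, stroke `#ff8800` → score (S556, F1956). Machine vertices: (108.681,58.460) → (108.102,77.927) → (121.457,92.102) → (140.924,92.681) → (155.099,79.326) → (155.678,59.859) → (142.323,45.684) → (122.856,45.105) → (108.681,58.460). Closed: final G1 returns to the first vertex.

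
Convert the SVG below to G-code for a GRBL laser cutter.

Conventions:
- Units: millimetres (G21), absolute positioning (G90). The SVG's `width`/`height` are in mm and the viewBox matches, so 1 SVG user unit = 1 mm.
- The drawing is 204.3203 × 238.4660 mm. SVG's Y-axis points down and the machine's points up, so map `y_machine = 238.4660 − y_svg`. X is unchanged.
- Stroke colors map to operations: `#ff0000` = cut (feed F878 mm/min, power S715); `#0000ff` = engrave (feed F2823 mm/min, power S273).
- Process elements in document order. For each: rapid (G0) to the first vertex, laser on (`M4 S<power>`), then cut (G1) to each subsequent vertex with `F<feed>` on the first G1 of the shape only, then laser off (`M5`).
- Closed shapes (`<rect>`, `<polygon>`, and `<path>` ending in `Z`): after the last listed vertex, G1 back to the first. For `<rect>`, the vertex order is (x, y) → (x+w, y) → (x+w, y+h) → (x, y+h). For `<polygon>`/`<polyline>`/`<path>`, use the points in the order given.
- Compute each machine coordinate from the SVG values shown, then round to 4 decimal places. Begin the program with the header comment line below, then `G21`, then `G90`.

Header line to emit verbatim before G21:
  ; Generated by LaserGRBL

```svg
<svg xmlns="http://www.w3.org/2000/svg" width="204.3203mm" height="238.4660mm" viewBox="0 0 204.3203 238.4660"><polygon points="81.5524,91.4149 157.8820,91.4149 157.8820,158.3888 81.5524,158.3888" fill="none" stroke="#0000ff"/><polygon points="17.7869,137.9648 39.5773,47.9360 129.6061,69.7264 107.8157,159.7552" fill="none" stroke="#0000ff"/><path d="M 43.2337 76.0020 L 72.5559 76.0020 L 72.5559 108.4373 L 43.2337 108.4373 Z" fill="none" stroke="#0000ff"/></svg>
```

Since the viewBox matches the mm dimensions, user units are millimetres directly. The only transform is the Y-flip y_m = 238.4660 − y_svg.

Shape 1 is a rectangle drawn with `<polygon>`. Its stroke #0000ff means engrave at S273, F2823. After flipping Y the toolpath is (81.5524,147.0511) → (157.8820,147.0511) → (157.8820,80.0772) → (81.5524,80.0772) → (81.5524,147.0511), returning to the start.

Shape 2 is a regular polygon drawn with `<polygon>`. Its stroke #0000ff means engrave at S273, F2823. After flipping Y the toolpath is (17.7869,100.5012) → (39.5773,190.5300) → (129.6061,168.7396) → (107.8157,78.7108) → (17.7869,100.5012), returning to the start.

Shape 3 is a rectangle drawn with `<path>`. Its stroke #0000ff means engrave at S273, F2823. After flipping Y the toolpath is (43.2337,162.4640) → (72.5559,162.4640) → (72.5559,130.0287) → (43.2337,130.0287) → (43.2337,162.4640), returning to the start.

; Generated by LaserGRBL
G21
G90
G0 X81.5524 Y147.0511
M4 S273
G1 X157.8820 Y147.0511 F2823
G1 X157.8820 Y80.0772
G1 X81.5524 Y80.0772
G1 X81.5524 Y147.0511
M5
G0 X17.7869 Y100.5012
M4 S273
G1 X39.5773 Y190.5300 F2823
G1 X129.6061 Y168.7396
G1 X107.8157 Y78.7108
G1 X17.7869 Y100.5012
M5
G0 X43.2337 Y162.4640
M4 S273
G1 X72.5559 Y162.4640 F2823
G1 X72.5559 Y130.0287
G1 X43.2337 Y130.0287
G1 X43.2337 Y162.4640
M5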